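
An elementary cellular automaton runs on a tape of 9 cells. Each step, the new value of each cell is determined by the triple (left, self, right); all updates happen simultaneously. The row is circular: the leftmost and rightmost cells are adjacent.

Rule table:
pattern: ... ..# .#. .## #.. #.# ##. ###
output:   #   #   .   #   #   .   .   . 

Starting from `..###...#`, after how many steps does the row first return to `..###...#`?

###..###.
#..###...
.###..###
.#..###..
#.###..##
..#..###.
##.###..#
...#..###
###.###..
#...#..##
.###.###.
##...#..#
..###.###
###...#..
#..###.##
.###...#.
##..###.#
..###...#

18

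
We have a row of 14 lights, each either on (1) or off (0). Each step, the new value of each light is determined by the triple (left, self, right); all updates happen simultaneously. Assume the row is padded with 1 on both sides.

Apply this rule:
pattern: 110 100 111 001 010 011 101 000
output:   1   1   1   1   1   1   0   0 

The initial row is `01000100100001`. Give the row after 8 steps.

01101111111111

01101111110011
01101111111111
01101111111111  (fixed point — unchanged through step 8)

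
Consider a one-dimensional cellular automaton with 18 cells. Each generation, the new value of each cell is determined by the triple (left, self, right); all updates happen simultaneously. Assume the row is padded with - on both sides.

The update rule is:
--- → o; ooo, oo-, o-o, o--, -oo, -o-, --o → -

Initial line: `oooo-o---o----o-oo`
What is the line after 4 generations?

-------o---oo-----
oooooo---o----oooo
-------o---oo-----  (repeats generation 1; period 2)
generation 4: oooooo---o----oooo

oooooo---o----oooo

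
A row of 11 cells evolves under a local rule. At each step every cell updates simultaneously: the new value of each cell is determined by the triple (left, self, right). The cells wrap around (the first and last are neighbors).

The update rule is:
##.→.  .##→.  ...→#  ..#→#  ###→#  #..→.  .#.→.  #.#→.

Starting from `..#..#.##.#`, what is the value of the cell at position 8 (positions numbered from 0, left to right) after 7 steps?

step 1: .#..#......
step 2: #..#..#####
step 3: ..#..#.####
step 4: .#..#...##.
step 5: #..#..##...
step 6: ..#..#...##
step 7: .#..#..##..
position 8 holds #

#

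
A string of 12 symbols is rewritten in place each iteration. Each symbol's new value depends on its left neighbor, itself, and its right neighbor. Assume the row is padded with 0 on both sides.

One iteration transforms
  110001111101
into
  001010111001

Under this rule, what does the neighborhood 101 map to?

At position 10 the neighborhood is 101; the next row has 0 there.

0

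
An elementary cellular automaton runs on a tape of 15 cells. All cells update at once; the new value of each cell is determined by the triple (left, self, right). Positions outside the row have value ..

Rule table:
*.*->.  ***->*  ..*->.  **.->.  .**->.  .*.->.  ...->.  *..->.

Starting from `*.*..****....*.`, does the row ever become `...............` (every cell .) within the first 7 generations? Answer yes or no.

yes

generation 1: ......**.......
generation 2: ...............
all cells are . at generation 2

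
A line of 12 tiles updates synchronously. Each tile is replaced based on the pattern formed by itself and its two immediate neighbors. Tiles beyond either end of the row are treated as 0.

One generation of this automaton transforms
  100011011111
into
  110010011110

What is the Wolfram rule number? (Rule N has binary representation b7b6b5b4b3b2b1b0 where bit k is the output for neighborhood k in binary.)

position 8: 111 → 1  (bit 7 = 1)
position 5: 110 → 0  (bit 6 = 0)
position 6: 101 → 0  (bit 5 = 0)
position 1: 100 → 1  (bit 4 = 1)
position 4: 011 → 1  (bit 3 = 1)
position 0: 010 → 1  (bit 2 = 1)
position 3: 001 → 0  (bit 1 = 0)
position 2: 000 → 0  (bit 0 = 0)
bits b7..b0 = 10011100 = 156

156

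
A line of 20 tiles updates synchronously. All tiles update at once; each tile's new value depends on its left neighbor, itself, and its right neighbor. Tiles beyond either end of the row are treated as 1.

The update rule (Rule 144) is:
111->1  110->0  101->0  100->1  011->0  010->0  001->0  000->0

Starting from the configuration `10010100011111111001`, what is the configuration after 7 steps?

01001001000010000000

step 1: 01000010001111110100
step 2: 00100001000111100010
step 3: 10010000100011010000
step 4: 01001000010000001000
step 5: 00100100001000000100
step 6: 10010010000100000010
step 7: 01001001000010000000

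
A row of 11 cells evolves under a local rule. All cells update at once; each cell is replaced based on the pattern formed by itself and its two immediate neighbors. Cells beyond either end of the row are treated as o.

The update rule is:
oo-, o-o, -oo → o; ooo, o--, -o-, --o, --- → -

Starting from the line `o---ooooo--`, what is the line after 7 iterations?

o----------

o---o---o--
o----------
o----------  (fixed point — unchanged through iteration 7)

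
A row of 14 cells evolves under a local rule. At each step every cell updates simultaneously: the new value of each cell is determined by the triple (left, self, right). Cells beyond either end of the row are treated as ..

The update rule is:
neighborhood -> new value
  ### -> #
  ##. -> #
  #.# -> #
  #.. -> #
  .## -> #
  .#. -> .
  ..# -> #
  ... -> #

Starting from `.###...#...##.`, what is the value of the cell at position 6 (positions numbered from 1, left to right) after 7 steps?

#######.######
##############
##############  (fixed point — unchanged through step 7)
position 6 holds #

#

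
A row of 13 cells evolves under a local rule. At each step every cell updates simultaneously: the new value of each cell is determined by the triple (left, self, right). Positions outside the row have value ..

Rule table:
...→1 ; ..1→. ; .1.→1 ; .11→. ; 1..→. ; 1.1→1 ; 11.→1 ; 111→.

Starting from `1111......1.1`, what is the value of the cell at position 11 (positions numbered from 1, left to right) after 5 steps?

step 1: ...1.1111.111
step 2: 11.11...11..1
step 3: .11.1.1..1..1
step 4: ..11111..1..1
step 5: 1.....1..1..1
position 11 holds .

.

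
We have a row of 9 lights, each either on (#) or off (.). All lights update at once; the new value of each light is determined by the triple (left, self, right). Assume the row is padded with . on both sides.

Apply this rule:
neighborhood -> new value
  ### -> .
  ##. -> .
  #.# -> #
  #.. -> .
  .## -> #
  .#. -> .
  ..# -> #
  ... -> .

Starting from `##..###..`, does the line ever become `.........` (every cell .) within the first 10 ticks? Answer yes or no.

yes

#..##....
..##.....
.##......
##.......
#........
.........
all cells are . at tick 6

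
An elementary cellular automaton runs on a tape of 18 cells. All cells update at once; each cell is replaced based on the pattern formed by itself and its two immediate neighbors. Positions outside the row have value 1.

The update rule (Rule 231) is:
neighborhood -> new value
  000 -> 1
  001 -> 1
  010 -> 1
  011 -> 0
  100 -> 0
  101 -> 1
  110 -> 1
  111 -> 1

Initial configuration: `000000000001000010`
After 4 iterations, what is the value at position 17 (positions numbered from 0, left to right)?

iteration 1: 011111111111011111
iteration 2: 101111111111101111
iteration 3: 110111111111110111
iteration 4: 111011111111111011
position 17 holds 1

1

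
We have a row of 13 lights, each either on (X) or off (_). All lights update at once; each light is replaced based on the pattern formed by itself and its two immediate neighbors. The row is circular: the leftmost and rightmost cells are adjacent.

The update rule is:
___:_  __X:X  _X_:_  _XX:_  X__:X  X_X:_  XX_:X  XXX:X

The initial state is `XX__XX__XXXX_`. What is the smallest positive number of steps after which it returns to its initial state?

26

step 1: _XXX_XXX_XXX_
step 2: X_XX__XX__XXX
step 3: X__XXX_XXX_XX
step 4: XXX_XX__XX__X
step 5: XXX__XXX_XXX_
step 6: _XXXX_XX__XX_
step 7: X_XXX__XXX_XX
step 8: X__XXXX_XX__X
step 9: XXX_XXX__XXX_
step 10: _XX__XXXX_XX_
step 11: X_XXX_XXX__XX
step 12: X__XX__XXXX_X
step 13: XXX_XXX_XXX__
step 14: _XX__XX__XXXX
step 15: __XXX_XXX_XXX
step 16: XX_XX__XX__XX
step 17: XX__XXX_XXX_X
step 18: XXXX_XX__XX__
step 19: _XXX__XXX_XXX
step 20: __XXXX_XX__XX
step 21: XX_XXX__XXX_X
step 22: XX__XXXX_XX__
step 23: _XXX_XXX__XXX
step 24: __XX__XXXX_XX
step 25: XX_XXX_XXX__X
step 26: XX__XX__XXXX_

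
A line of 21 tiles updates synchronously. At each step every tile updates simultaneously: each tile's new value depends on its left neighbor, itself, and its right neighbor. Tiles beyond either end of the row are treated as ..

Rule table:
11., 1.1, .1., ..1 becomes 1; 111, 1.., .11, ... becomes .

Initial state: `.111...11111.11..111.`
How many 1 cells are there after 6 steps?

11

step 1: 1..1..1....11.1.1..1.
step 2: 1.11.11...1.11111.11.
step 3: 11.11.1..111....11.1.
step 4: .11.111.1..1...1.111.
step 5: 1.11..111.11..111..1.
step 6: 11.1.1..11.1.1..1.11.
count of 1: 11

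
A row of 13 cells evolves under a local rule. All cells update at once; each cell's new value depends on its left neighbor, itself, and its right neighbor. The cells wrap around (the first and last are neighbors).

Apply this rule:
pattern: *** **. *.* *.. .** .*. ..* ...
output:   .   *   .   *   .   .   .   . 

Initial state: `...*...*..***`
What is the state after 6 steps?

*...**...*...

step 1: *...*...*...*
step 2: **...*...*...
step 3: .**...*...*..
step 4: ..**...*...*.
step 5: ...**...*...*
step 6: *...**...*...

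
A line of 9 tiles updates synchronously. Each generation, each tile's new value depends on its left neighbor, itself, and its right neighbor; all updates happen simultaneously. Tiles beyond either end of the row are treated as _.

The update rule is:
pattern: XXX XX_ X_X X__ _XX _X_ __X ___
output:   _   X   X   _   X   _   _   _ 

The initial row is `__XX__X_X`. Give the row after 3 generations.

__XX___X_
__XX_____
__XX_____

__XX_____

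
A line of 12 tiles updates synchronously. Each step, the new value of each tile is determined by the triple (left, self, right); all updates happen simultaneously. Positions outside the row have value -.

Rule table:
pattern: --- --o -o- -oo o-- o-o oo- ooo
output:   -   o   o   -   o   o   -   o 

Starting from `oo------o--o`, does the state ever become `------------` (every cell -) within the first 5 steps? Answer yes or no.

no

--o----ooooo
-ooo--o-ooo-
o-o-oooo-o-o
oooo-oo-oooo
-oo-o--o-oo-
step 5 is -oo-o--o-oo-, still not uniform -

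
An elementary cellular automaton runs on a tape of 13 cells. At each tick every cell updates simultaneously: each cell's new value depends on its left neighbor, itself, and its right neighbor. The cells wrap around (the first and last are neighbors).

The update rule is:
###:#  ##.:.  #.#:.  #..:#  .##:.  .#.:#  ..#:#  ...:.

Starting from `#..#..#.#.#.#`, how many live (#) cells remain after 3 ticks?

6

tick 1: .######.#.#..
tick 2: #.####..#.##.
tick 3: #..##.###....
count of #: 6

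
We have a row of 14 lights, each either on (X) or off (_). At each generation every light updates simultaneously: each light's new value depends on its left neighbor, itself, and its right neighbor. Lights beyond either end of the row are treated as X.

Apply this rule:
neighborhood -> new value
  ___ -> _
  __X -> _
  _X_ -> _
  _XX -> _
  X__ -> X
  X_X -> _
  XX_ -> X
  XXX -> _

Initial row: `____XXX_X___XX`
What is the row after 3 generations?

_XX_____X__X__

X_____X__X____
XX_____X__X___
_XX_____X__X__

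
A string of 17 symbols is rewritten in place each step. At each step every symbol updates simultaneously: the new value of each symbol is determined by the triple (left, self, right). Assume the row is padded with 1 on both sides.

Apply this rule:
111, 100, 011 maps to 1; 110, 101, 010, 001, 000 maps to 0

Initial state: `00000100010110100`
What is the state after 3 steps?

step 1: 10000010000100010
step 2: 01000001000010000
step 3: 00100000100001000

00100000100001000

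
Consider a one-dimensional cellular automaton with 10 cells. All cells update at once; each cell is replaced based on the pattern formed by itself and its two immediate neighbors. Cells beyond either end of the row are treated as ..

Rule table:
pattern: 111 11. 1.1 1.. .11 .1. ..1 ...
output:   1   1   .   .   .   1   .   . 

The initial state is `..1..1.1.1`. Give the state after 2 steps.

..1..1.1.1  (fixed point — unchanged through step 2)

..1..1.1.1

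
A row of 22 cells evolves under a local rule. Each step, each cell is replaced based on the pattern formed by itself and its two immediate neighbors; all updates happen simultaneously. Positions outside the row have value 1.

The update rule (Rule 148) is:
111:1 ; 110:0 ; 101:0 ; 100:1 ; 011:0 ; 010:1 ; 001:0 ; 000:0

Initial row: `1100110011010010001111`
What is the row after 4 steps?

0100110011000000001000

1010001000011011000111
0011001100000000100011
1000100010000000110001
0100110011000000001000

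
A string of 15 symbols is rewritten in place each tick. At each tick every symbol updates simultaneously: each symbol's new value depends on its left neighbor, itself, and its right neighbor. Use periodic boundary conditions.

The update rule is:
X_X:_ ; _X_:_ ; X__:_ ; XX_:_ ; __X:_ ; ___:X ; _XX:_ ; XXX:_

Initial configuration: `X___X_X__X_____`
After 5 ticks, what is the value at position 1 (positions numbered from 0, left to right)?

tick 1: __X________XXX_
tick 2: X___XXXXXX_____
tick 3: __X________XXX_  (repeats tick 1; period 2)
tick 5: __X________XXX_
position 1 holds _

_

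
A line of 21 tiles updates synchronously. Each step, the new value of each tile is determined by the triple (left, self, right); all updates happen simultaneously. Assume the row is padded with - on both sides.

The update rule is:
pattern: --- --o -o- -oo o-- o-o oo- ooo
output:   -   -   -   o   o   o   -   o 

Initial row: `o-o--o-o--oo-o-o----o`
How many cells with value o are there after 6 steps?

step 1: -o-o--o-o-o-o-o-o----
step 2: --o-o--o-o-o-o-o-o---
step 3: ---o-o--o-o-o-o-o-o--
step 4: ----o-o--o-o-o-o-o-o-
step 5: -----o-o--o-o-o-o-o-o
step 6: ------o-o--o-o-o-o-o-
count of o: 7

7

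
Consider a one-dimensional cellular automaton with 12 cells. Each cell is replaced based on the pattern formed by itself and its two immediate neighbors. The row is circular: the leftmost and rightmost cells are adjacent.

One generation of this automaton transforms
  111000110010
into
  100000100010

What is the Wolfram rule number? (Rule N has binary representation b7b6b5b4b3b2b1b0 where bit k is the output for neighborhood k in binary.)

12

position 1: 111 → 0  (bit 7 = 0)
position 2: 110 → 0  (bit 6 = 0)
position 11: 101 → 0  (bit 5 = 0)
position 3: 100 → 0  (bit 4 = 0)
position 0: 011 → 1  (bit 3 = 1)
position 10: 010 → 1  (bit 2 = 1)
position 5: 001 → 0  (bit 1 = 0)
position 4: 000 → 0  (bit 0 = 0)
bits b7..b0 = 00001100 = 12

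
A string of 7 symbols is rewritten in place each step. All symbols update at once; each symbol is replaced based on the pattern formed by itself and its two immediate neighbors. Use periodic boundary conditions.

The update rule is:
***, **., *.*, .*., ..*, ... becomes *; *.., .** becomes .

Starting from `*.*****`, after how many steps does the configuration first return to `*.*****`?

7

step 1: **.****
step 2: ***.***
step 3: ****.**
step 4: *****.*
step 5: ******.
step 6: .******
step 7: *.*****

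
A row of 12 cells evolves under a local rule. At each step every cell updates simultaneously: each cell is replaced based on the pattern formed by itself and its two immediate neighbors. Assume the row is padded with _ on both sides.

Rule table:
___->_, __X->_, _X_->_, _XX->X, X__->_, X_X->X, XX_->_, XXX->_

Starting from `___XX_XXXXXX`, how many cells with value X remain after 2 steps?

2

step 1: ___X_XX_____
step 2: ____XX______
count of X: 2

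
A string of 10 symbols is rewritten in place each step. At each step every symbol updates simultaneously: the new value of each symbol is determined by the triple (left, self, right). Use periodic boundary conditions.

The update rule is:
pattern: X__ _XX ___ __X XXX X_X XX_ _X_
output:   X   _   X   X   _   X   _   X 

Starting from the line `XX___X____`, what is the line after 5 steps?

__XXXXXXXX

__XXXXXXXX
XX________
__XXXXXXXX  (repeats step 1; period 2)
step 5: __XXXXXXXX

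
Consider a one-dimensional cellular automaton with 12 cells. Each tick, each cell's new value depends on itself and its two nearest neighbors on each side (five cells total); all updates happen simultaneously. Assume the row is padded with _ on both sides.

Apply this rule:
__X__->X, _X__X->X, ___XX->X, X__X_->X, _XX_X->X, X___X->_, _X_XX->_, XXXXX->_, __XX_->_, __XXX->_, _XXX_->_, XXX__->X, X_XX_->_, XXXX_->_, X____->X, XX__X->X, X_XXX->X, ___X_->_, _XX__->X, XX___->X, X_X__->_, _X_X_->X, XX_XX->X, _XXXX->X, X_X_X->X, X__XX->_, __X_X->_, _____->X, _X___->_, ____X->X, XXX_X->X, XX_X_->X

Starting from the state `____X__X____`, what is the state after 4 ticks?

tick 1: XXX_XXXX_XXX
tick 2: __XXXX_XXX_X
tick 3: XX_X_XXX_XX_
tick 4: _XXX_X_XX_XX

_XXX_X_XX_XX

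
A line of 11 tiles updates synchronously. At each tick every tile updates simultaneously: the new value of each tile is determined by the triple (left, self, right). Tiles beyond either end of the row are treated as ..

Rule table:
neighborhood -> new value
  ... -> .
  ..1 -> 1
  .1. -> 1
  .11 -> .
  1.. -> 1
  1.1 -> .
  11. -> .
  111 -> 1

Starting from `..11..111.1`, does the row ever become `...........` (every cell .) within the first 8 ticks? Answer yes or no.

.1..11.1..1
1111...1111
.11.1.1.11.
1...1.1...1
11.11.11.11
...........
all cells are . at tick 6

yes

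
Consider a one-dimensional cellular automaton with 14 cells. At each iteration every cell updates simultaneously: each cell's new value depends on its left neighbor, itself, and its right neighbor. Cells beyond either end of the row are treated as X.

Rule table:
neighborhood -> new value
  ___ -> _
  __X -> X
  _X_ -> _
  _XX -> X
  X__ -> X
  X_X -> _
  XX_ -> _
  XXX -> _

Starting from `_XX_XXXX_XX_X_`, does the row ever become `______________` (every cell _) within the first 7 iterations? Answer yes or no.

iteration 1: _X__X____X____
iteration 2: __XX_X__X_X__X
iteration 3: XXX___XX___XXX
iteration 4: ___X_XX_X_XX__
iteration 5: X_X__X____X_XX
iteration 6: ___XX_X__X__X_
iteration 7: X_XX___XX_XX__
iteration 7 is X_XX___XX_XX__, still not uniform _

no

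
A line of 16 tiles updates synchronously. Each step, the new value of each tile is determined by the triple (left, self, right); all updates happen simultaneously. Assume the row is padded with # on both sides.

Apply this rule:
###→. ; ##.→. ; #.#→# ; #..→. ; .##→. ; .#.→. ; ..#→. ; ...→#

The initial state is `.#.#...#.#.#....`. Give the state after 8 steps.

.........#......

step 1: #.#..#..#.#..##.
step 2: .#.......#.....#
step 3: #..#####...###..
step 4: .........#......
step 5: .#######...####.
step 6: #........#.....#
step 7: ..######...###..
step 8: .........#......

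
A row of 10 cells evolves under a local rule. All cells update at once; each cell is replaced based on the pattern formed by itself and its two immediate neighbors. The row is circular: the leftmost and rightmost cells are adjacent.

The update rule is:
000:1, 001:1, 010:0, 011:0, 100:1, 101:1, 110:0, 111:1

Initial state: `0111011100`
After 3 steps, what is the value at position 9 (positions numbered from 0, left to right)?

0

step 1: 1010101011
step 2: 0101010101
step 3: 1010101010
position 9 holds 0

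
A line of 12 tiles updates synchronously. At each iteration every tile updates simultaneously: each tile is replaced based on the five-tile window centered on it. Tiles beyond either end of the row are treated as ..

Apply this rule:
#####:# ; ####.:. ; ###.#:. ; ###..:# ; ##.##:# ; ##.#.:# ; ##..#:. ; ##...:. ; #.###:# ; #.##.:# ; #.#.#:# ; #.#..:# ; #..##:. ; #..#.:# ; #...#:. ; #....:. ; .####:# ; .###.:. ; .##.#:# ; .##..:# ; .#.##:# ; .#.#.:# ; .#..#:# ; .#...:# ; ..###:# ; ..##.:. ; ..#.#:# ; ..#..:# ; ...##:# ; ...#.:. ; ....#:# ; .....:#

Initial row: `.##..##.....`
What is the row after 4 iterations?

.####.####.#

#.#...#..###
####..##.#.#
##.#...#####
.####.####.#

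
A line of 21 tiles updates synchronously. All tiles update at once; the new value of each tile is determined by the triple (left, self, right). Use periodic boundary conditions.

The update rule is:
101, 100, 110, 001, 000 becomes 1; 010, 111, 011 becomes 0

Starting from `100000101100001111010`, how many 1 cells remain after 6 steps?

011111010111110001101
100001101000011110110
011110110111100011011
100011011000111101101
111101101111000110110
000110110001111011011
count of 1: 12

12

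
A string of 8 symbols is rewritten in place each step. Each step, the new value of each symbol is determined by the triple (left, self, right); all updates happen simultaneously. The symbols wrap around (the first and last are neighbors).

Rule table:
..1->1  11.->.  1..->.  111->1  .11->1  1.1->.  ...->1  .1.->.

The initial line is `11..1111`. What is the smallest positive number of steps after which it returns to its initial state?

step 1: 1..11111
step 2: ..111111
step 3: .111111.
step 4: 111111..
step 5: 11111..1
step 6: 1111..11
step 7: 111..111
step 8: 11..1111

8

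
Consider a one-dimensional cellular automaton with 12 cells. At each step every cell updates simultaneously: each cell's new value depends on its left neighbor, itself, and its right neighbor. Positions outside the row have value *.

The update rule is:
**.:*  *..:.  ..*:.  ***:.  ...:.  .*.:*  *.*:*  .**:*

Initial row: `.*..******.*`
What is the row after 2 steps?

.*..*....*..

**..*....***
.*..*....*..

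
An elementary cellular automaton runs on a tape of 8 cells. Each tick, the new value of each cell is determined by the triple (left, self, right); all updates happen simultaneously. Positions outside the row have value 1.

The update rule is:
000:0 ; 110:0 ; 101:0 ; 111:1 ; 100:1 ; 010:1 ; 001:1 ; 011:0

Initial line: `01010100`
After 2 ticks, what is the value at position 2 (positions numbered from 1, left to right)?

1

tick 1: 01010111
tick 2: 01010011
position 2 holds 1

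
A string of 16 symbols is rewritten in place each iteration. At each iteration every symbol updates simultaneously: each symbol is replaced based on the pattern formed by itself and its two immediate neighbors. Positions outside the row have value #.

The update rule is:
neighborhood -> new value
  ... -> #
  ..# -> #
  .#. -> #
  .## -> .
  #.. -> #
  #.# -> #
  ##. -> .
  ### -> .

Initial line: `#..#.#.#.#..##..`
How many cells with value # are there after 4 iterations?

.###########..##
#...........##..
.###########..##  (repeats iteration 1; period 2)
iteration 4: #...........##..
count of #: 3

3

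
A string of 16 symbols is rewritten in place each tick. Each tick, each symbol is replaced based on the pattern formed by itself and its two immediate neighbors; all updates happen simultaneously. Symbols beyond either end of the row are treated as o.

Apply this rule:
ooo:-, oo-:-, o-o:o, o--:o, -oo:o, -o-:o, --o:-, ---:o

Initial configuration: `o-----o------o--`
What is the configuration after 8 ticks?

o-o-oooo---oo-o-

-oooo-oooooo-oo-
oo---oo-----oo-o
--oo-o-oooo-o-oo
o-o-oooo---oooo-
-oooo---oo-o---o
oo---oo-o-oooo-o
--oo-o-oooo---oo
o-o-oooo---oo-o-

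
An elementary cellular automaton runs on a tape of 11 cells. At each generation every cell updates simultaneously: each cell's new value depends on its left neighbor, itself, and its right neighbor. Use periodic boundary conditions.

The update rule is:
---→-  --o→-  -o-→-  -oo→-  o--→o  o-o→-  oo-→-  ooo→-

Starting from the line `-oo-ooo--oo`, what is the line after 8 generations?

-------o---
--------o--
---------o-
----------o
o----------
-o---------
--o--------
---o-------

---o-------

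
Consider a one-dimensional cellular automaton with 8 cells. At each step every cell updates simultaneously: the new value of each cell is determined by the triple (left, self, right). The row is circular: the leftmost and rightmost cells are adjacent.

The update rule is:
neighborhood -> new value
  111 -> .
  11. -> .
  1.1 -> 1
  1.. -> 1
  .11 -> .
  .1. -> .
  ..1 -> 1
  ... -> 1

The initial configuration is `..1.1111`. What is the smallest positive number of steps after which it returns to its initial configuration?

2

step 1: 11.1....
step 2: ..1.1111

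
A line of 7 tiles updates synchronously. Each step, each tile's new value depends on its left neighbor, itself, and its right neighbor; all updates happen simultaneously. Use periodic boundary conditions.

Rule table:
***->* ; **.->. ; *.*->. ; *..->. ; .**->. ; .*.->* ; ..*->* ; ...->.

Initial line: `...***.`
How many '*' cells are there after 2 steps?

3

..*.*..
.**.*..
count of *: 3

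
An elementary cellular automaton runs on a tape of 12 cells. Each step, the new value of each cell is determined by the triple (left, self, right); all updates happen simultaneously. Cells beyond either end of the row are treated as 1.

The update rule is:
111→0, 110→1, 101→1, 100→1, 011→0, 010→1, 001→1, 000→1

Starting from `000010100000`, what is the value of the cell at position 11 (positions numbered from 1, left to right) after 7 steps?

step 1: 111111111111
step 2: 000000000000
step 3: 111111111111  (repeats step 1; period 2)
step 7: 111111111111
position 11 holds 1

1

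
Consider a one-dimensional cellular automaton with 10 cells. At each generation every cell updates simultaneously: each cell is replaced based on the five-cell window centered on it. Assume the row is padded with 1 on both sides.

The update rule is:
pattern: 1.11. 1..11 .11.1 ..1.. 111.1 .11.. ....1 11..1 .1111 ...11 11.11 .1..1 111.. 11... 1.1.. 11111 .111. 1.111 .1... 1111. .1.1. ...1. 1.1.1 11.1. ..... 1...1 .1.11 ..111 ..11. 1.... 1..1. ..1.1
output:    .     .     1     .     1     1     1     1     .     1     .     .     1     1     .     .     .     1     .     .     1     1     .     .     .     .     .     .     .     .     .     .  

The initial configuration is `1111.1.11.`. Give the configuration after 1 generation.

...1....1.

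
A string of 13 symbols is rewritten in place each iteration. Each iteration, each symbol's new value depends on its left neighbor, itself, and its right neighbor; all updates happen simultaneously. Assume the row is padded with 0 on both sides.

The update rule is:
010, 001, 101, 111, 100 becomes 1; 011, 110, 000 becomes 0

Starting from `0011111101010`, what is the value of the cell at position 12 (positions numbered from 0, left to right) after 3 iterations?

0101111011111
1110110101110
0101001110101
position 12 holds 1

1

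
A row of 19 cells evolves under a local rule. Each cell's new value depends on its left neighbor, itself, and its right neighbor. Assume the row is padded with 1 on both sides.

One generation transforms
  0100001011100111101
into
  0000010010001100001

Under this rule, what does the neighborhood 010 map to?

At position 1 the neighborhood is 010; the next row has 0 there.

0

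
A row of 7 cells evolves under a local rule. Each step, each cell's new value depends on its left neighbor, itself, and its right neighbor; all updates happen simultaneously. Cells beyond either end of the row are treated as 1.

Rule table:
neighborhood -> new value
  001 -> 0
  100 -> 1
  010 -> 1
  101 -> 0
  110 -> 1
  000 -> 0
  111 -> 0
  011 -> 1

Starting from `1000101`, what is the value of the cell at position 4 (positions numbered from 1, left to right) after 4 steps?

step 1: 1100101
step 2: 0110101
step 3: 0110101  (fixed point — unchanged through step 4)
position 4 holds 0

0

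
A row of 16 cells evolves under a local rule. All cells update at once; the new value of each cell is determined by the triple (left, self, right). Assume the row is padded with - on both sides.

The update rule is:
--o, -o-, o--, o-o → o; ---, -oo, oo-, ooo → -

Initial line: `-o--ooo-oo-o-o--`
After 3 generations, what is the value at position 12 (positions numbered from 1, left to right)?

oooo---o--ooooo-
----o-oooo-----o
---ooo----o---oo
position 12 holds -

-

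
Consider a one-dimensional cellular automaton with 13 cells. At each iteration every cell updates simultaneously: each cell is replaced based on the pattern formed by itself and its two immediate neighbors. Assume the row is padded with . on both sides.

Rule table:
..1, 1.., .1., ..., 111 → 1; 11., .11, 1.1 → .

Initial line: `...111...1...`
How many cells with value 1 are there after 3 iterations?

111.1.1111111
.1..1..11111.
1111111.111.1
count of 1: 11

11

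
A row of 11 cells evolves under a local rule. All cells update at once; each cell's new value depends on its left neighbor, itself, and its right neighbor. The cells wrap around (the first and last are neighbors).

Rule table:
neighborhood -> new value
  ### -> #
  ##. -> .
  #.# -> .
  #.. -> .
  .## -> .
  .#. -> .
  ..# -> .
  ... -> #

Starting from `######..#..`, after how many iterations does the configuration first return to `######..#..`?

4

.####......
..##..#####
.......###.
######..#..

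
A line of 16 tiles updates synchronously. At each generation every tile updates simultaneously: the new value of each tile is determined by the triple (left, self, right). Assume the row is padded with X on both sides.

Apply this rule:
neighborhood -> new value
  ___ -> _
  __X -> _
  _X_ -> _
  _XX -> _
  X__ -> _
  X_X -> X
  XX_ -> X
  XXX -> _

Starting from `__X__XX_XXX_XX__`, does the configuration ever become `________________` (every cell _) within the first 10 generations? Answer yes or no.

______XX__XX_X__
_______X___XX___
____________X___
________________
all cells are _ at generation 4

yes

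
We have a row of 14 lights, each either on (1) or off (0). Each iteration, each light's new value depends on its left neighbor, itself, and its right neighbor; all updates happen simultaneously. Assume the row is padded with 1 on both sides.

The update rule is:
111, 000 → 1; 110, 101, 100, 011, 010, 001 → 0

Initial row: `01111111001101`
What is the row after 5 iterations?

01111000000010

00111110000000
00011100111110
01001000011100
00000011001000
01111000000010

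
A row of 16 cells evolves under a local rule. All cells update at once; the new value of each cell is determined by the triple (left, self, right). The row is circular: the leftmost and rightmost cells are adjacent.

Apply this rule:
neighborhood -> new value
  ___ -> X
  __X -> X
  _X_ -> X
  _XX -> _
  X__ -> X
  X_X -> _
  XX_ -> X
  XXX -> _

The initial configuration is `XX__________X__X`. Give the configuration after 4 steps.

_____________XXX

_XXXXXXXXXXXXXX_
X_____________XX
XXXXXXXXXXXXXX__
_____________XXX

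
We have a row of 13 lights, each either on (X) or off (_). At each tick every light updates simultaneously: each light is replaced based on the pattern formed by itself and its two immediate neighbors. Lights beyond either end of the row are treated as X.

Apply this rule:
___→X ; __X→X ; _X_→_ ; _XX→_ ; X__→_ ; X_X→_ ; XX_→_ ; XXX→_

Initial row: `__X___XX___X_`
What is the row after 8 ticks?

______X___XX_

tick 1: _X__XX___XX__
tick 2: ___X___XX___X
tick 3: _XX__XX___XX_
tick 4: ____X___XX___
tick 5: _XXX__XX___XX
tick 6: _____X___XX__
tick 7: _XXXX__XX___X
tick 8: ______X___XX_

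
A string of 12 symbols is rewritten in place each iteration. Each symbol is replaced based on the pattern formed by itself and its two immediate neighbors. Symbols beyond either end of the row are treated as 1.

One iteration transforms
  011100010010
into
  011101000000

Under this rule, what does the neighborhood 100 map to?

0

At position 4 the neighborhood is 100; the next row has 0 there.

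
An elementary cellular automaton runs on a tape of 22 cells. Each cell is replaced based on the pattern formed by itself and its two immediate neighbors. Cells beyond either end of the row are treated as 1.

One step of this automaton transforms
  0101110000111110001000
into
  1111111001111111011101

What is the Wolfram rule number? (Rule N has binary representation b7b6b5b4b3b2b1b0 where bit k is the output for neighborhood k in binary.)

position 4: 111 → 1  (bit 7 = 1)
position 5: 110 → 1  (bit 6 = 1)
position 0: 101 → 1  (bit 5 = 1)
position 6: 100 → 1  (bit 4 = 1)
position 3: 011 → 1  (bit 3 = 1)
position 1: 010 → 1  (bit 2 = 1)
position 9: 001 → 1  (bit 1 = 1)
position 7: 000 → 0  (bit 0 = 0)
bits b7..b0 = 11111110 = 254

254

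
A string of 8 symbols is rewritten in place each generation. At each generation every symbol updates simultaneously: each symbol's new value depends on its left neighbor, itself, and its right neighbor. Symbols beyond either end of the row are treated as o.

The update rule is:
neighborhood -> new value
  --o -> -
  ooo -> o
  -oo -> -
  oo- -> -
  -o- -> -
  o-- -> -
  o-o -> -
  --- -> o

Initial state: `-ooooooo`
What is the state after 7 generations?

generation 1: --oooooo
generation 2: ---ooooo
generation 3: -o--oooo
generation 4: -----ooo
generation 5: -ooo--oo
generation 6: --o----o
generation 7: ----oo--

----oo--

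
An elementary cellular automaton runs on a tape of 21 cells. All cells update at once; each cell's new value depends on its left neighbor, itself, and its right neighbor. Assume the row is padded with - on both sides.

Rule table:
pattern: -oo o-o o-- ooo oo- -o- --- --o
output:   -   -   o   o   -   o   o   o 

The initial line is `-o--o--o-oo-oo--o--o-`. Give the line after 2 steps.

-oooooo-oooooo-ooooo-

step 1: oooooooo------ooooooo
step 2: -oooooo-oooooo-ooooo-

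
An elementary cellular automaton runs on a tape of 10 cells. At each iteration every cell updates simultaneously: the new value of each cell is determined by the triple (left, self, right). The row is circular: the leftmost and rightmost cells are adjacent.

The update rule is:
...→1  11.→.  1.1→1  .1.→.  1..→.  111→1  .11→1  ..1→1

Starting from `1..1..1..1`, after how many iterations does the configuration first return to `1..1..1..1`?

10

iteration 1: ..1..1..11
iteration 2: .1..1..11.
iteration 3: 1..1..11..
iteration 4: ..1..11..1
iteration 5: .1..11..1.
iteration 6: 1..11..1..
iteration 7: ..11..1..1
iteration 8: .11..1..1.
iteration 9: 11..1..1..
iteration 10: 1..1..1..1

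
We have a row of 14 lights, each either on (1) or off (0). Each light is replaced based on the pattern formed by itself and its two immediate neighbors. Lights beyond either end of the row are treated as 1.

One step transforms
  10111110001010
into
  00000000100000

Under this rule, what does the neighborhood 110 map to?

0

At position 0 the neighborhood is 110; the next row has 0 there.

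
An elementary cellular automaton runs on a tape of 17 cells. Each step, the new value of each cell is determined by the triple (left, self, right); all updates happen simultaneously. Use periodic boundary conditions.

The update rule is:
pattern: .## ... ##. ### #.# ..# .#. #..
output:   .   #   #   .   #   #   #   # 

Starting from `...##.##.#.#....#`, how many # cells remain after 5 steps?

15

step 1: ###.##.##########
step 2: ..##.##..........
step 3: ##.##.###########
step 4: .##.##...........
step 5: #.##.############
count of #: 15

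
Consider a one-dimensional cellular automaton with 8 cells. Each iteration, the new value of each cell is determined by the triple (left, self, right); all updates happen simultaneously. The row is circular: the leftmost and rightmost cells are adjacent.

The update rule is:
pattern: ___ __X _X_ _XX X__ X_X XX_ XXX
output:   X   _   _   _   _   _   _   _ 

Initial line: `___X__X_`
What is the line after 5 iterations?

XX______

XX______
___XXXX_
XX______  (repeats iteration 1; period 2)
iteration 5: XX______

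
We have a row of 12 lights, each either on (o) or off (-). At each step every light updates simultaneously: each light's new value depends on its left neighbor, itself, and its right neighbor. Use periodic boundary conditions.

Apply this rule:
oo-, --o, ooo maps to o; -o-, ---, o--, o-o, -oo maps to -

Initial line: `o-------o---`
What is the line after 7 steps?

-o---o------

-------o---o
------o---o-
-----o---o--
----o---o---
---o---o----
--o---o-----
-o---o------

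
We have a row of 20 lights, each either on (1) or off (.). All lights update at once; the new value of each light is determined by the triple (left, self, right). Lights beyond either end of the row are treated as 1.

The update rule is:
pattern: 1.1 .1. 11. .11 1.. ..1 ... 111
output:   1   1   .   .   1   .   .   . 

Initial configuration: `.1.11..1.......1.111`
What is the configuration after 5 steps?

111..11..1.11.......

step 1: 111..1.11......11...
step 2: ...1.11..1.......1..
step 3: 1..11..1.11......11.
step 4: .1...1.11..1.......1
step 5: 111..11..1.11.......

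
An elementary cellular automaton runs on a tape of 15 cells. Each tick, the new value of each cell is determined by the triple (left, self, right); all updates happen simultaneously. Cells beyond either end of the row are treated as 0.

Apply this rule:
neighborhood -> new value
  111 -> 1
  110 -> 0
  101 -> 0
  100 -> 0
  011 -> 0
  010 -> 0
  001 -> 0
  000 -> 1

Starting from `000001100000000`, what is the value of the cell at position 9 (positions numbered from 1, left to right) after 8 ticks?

1

111100001111111
011001100111110
000000000011100
111111111001001
011111110000000
001111100111111
100111000011110
000010011001100
position 9 holds 1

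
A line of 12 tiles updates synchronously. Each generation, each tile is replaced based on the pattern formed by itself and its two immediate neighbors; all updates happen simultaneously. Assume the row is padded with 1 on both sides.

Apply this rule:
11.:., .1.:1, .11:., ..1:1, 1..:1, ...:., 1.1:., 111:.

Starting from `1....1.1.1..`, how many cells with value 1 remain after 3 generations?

generation 1: .1..11.1.111
generation 2: .111...1....
generation 3: ....1.111..1
count of 1: 5

5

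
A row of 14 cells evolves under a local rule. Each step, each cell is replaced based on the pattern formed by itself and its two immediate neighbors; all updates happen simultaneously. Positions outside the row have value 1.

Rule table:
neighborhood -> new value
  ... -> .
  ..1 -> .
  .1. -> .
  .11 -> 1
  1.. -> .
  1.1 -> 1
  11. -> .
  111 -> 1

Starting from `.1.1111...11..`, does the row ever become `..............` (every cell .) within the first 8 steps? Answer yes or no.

step 1: 1.1111....1...
step 2: .1111.........
step 3: 1111..........
step 4: 111...........
step 5: 11............
step 6: 1.............
step 7: ..............
all cells are . at step 7

yes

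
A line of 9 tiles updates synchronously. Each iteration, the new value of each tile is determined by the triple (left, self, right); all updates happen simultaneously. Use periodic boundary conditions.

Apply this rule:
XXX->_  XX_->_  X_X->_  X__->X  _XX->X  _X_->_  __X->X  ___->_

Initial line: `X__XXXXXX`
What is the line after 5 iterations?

_XXX_____
XX__X____
X_XX_X__X
__X___XXX
XX_X_XX__

XX_X_XX__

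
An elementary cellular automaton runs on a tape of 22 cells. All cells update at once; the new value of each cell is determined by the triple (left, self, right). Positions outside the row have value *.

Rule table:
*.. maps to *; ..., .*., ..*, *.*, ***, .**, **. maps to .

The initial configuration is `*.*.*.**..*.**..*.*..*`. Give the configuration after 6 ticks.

........*.....*....*..
*........*.....*....*.
.*........*.....*.....
..*........*.....*....
*..*........*.....*...
.*..*........*.....*..

.*..*........*.....*..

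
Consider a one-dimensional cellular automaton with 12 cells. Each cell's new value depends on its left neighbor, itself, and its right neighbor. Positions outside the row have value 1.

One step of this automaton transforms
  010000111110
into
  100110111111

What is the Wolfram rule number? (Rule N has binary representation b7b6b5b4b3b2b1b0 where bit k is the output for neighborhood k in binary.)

233

position 7: 111 → 1  (bit 7 = 1)
position 10: 110 → 1  (bit 6 = 1)
position 0: 101 → 1  (bit 5 = 1)
position 2: 100 → 0  (bit 4 = 0)
position 6: 011 → 1  (bit 3 = 1)
position 1: 010 → 0  (bit 2 = 0)
position 5: 001 → 0  (bit 1 = 0)
position 3: 000 → 1  (bit 0 = 1)
bits b7..b0 = 11101001 = 233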